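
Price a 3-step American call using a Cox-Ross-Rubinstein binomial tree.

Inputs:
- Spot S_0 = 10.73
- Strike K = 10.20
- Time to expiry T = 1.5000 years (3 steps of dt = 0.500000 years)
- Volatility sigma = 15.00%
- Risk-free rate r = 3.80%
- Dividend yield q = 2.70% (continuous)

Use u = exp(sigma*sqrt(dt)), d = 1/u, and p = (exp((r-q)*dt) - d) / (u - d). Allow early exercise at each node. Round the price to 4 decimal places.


dt = T/N = 0.500000
u = exp(sigma*sqrt(dt)) = 1.111895; d = 1/u = 0.899365
p = (exp((r-q)*dt) - d) / (u - d) = 0.499458
Discount per step: exp(-r*dt) = 0.981179
Stock lattice S(k, i) with i counting down-moves:
  k=0: S(0,0) = 10.7300
  k=1: S(1,0) = 11.9306; S(1,1) = 9.6502
  k=2: S(2,0) = 13.2656; S(2,1) = 10.7300; S(2,2) = 8.6790
  k=3: S(3,0) = 14.7500; S(3,1) = 11.9306; S(3,2) = 9.6502; S(3,3) = 7.8056
Terminal payoffs V(N, i) = max(S_T - K, 0):
  V(3,0) = 4.549978; V(3,1) = 1.730636; V(3,2) = 0.000000; V(3,3) = 0.000000
Backward induction: V(k, i) = exp(-r*dt) * [p * V(k+1, i) + (1-p) * V(k+1, i+1)]; then take max(V_cont, immediate exercise) for American.
  V(2,0) = exp(-r*dt) * [p*4.549978 + (1-p)*1.730636] = 3.079706; exercise = 3.065618; V(2,0) = max -> 3.079706
  V(2,1) = exp(-r*dt) * [p*1.730636 + (1-p)*0.000000] = 0.848113; exercise = 0.530000; V(2,1) = max -> 0.848113
  V(2,2) = exp(-r*dt) * [p*0.000000 + (1-p)*0.000000] = 0.000000; exercise = 0.000000; V(2,2) = max -> 0.000000
  V(1,0) = exp(-r*dt) * [p*3.079706 + (1-p)*0.848113] = 1.925761; exercise = 1.730636; V(1,0) = max -> 1.925761
  V(1,1) = exp(-r*dt) * [p*0.848113 + (1-p)*0.000000] = 0.415624; exercise = 0.000000; V(1,1) = max -> 0.415624
  V(0,0) = exp(-r*dt) * [p*1.925761 + (1-p)*0.415624] = 1.147857; exercise = 0.530000; V(0,0) = max -> 1.147857

Answer: Price = V(0,0) = 1.1479


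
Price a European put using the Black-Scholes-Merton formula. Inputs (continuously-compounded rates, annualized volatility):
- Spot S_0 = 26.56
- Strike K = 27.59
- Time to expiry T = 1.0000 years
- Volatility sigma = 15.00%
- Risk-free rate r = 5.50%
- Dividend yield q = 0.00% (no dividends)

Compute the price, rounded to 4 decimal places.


d1 = (ln(S/K) + (r - q + 0.5*sigma^2) * T) / (sigma * sqrt(T)) = 0.18801958
d2 = d1 - sigma * sqrt(T) = 0.03801958
exp(-rT) = 0.94648515; exp(-qT) = 1.00000000
P = K * exp(-rT) * N(-d2) - S_0 * exp(-qT) * N(-d1)
N(-d1) = 0.42543065; N(-d2) = 0.48483604
P = 27.5900 * 0.94648515 * 0.48483604 - 26.5600 * 1.00000000 * 0.42543065 = 1.3613

Answer: Price = 1.3613


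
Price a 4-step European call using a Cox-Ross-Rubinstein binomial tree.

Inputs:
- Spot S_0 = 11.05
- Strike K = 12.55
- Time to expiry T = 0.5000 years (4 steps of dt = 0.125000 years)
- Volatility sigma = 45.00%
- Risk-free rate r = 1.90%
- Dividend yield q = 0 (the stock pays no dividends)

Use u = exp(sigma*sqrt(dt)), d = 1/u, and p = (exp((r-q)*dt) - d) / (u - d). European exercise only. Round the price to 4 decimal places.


Answer: Price = V(0,0) = 0.9648

Derivation:
dt = T/N = 0.125000
u = exp(sigma*sqrt(dt)) = 1.172454; d = 1/u = 0.852912
p = (exp((r-q)*dt) - d) / (u - d) = 0.467750
Discount per step: exp(-r*dt) = 0.997628
Stock lattice S(k, i) with i counting down-moves:
  k=0: S(0,0) = 11.0500
  k=1: S(1,0) = 12.9556; S(1,1) = 9.4247
  k=2: S(2,0) = 15.1899; S(2,1) = 11.0500; S(2,2) = 8.0384
  k=3: S(3,0) = 17.8094; S(3,1) = 12.9556; S(3,2) = 9.4247; S(3,3) = 6.8561
  k=4: S(4,0) = 20.8807; S(4,1) = 15.1899; S(4,2) = 11.0500; S(4,3) = 8.0384; S(4,4) = 5.8476
Terminal payoffs V(N, i) = max(S_T - K, 0):
  V(4,0) = 8.330726; V(4,1) = 2.639866; V(4,2) = 0.000000; V(4,3) = 0.000000; V(4,4) = 0.000000
Backward induction: V(k, i) = exp(-r*dt) * [p * V(k+1, i) + (1-p) * V(k+1, i+1)].
  V(3,0) = exp(-r*dt) * [p*8.330726 + (1-p)*2.639866] = 5.289190
  V(3,1) = exp(-r*dt) * [p*2.639866 + (1-p)*0.000000] = 1.231869
  V(3,2) = exp(-r*dt) * [p*0.000000 + (1-p)*0.000000] = 0.000000
  V(3,3) = exp(-r*dt) * [p*0.000000 + (1-p)*0.000000] = 0.000000
  V(2,0) = exp(-r*dt) * [p*5.289190 + (1-p)*1.231869] = 3.122258
  V(2,1) = exp(-r*dt) * [p*1.231869 + (1-p)*0.000000] = 0.574840
  V(2,2) = exp(-r*dt) * [p*0.000000 + (1-p)*0.000000] = 0.000000
  V(1,0) = exp(-r*dt) * [p*3.122258 + (1-p)*0.574840] = 1.762205
  V(1,1) = exp(-r*dt) * [p*0.574840 + (1-p)*0.000000] = 0.268244
  V(0,0) = exp(-r*dt) * [p*1.762205 + (1-p)*0.268244] = 0.964751


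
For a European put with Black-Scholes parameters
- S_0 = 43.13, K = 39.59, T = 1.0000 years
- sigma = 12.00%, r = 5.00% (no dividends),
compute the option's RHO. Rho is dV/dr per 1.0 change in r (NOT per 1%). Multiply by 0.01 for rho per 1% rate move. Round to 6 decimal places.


Answer: Rho = -5.356280

Derivation:
d1 = 1.1903520795; d2 = 1.0703520795
phi(d1) = 0.1964381668; exp(-qT) = 1.0000000000; exp(-rT) = 0.9512294245
N(-d2) = 0.1422304303
Rho = -K*T*exp(-rT)*N(-d2) = -39.5900 * 1.0000 * 0.9512294245 * 0.1422304303 = -5.356280


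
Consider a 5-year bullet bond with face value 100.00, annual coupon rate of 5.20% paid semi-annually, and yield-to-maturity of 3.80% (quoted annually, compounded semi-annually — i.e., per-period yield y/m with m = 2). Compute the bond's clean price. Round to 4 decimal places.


Answer: Price = 106.3208

Derivation:
Coupon per period c = face * coupon_rate / m = 2.600000
Periods per year m = 2; per-period yield y/m = 0.019000
Number of cashflows N = 10
Cashflows (t years, CF_t, discount factor 1/(1+y/m)^(m*t), PV):
  t = 0.5000: CF_t = 2.600000, DF = 0.981354, PV = 2.551521
  t = 1.0000: CF_t = 2.600000, DF = 0.963056, PV = 2.503946
  t = 1.5000: CF_t = 2.600000, DF = 0.945099, PV = 2.457258
  t = 2.0000: CF_t = 2.600000, DF = 0.927477, PV = 2.411441
  t = 2.5000: CF_t = 2.600000, DF = 0.910184, PV = 2.366478
  t = 3.0000: CF_t = 2.600000, DF = 0.893213, PV = 2.322353
  t = 3.5000: CF_t = 2.600000, DF = 0.876558, PV = 2.279051
  t = 4.0000: CF_t = 2.600000, DF = 0.860214, PV = 2.236557
  t = 4.5000: CF_t = 2.600000, DF = 0.844175, PV = 2.194854
  t = 5.0000: CF_t = 102.600000, DF = 0.828434, PV = 84.997376
Price P = sum_t PV_t = 106.320835


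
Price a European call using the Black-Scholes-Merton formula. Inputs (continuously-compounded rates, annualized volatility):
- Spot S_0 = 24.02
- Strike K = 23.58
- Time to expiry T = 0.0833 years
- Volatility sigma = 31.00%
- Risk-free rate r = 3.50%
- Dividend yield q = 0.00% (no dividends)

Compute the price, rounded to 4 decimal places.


d1 = (ln(S/K) + (r - q + 0.5*sigma^2) * T) / (sigma * sqrt(T)) = 0.28395654
d2 = d1 - sigma * sqrt(T) = 0.19448514
exp(-rT) = 0.99708875; exp(-qT) = 1.00000000
C = S_0 * exp(-qT) * N(d1) - K * exp(-rT) * N(d2)
N(d1) = 0.61177816; N(d2) = 0.57710199
C = 24.0200 * 1.00000000 * 0.61177816 - 23.5800 * 0.99708875 * 0.57710199 = 1.1265

Answer: Price = 1.1265


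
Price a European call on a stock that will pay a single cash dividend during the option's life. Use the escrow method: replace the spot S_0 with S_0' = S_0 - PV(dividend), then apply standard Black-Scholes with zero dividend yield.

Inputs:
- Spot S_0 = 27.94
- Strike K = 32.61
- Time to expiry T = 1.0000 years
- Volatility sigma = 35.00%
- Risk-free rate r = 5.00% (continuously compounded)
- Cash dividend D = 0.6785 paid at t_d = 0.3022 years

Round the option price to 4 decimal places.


Answer: Price = 2.4427

Derivation:
PV(D) = D * exp(-r * t_d) = 0.6785 * 0.98500358 = 0.66832493
S_0' = S_0 - PV(D) = 27.9400 - 0.66832493 = 27.27167507
d1 = (ln(S_0'/K) + (r + sigma^2/2)*T) / (sigma*sqrt(T)) = -0.19291534
d2 = d1 - sigma*sqrt(T) = -0.54291534
exp(-rT) = 0.95122942
N(d1) = 0.42351263; N(d2) = 0.29359405
C = S_0' * N(d1) - K * exp(-rT) * N(d2) = 27.27167507 * 0.42351263 - 32.6100 * 0.95122942 * 0.29359405 = 2.4427


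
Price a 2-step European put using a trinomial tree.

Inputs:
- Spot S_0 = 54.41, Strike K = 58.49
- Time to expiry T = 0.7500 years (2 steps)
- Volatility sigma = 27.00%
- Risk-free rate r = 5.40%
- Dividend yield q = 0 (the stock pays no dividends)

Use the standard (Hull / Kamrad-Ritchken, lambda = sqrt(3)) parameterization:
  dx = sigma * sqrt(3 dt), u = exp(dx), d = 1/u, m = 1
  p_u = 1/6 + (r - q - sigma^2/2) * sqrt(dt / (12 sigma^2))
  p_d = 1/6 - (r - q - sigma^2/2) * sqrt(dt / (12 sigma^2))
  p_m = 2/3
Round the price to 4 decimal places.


dt = T/N = 0.375000; dx = sigma*sqrt(3*dt) = 0.286378
u = exp(dx) = 1.331596; d = 1/u = 0.750979
p_u = 0.178157, p_m = 0.666667, p_d = 0.155176
Discount per step: exp(-r*dt) = 0.979954
Stock lattice S(k, j) with j the centered position index:
  k=0: S(0,+0) = 54.4100
  k=1: S(1,-1) = 40.8607; S(1,+0) = 54.4100; S(1,+1) = 72.4521
  k=2: S(2,-2) = 30.6855; S(2,-1) = 40.8607; S(2,+0) = 54.4100; S(2,+1) = 72.4521; S(2,+2) = 96.4770
Terminal payoffs V(N, j) = max(K - S_T, 0):
  V(2,-2) = 27.804462; V(2,-1) = 17.629259; V(2,+0) = 4.080000; V(2,+1) = 0.000000; V(2,+2) = 0.000000
Backward induction: V(k, j) = exp(-r*dt) * [p_u * V(k+1, j+1) + p_m * V(k+1, j) + p_d * V(k+1, j-1)]
  V(1,-1) = exp(-r*dt) * [p_u*4.080000 + p_m*17.629259 + p_d*27.804462] = 16.457646
  V(1,+0) = exp(-r*dt) * [p_u*0.000000 + p_m*4.080000 + p_d*17.629259] = 5.346275
  V(1,+1) = exp(-r*dt) * [p_u*0.000000 + p_m*0.000000 + p_d*4.080000] = 0.620427
  V(0,+0) = exp(-r*dt) * [p_u*0.620427 + p_m*5.346275 + p_d*16.457646] = 6.103692

Answer: Price = V(0,0) = 6.1037


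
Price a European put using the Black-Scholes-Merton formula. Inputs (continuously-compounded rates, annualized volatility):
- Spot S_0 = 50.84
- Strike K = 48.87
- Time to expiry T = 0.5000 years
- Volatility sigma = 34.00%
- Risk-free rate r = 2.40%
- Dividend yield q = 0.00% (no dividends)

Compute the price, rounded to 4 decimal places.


Answer: Price = 3.5738

Derivation:
d1 = (ln(S/K) + (r - q + 0.5*sigma^2) * T) / (sigma * sqrt(T)) = 0.33450200
d2 = d1 - sigma * sqrt(T) = 0.09408569
exp(-rT) = 0.98807171; exp(-qT) = 1.00000000
P = K * exp(-rT) * N(-d2) - S_0 * exp(-qT) * N(-d1)
N(-d1) = 0.36900039; N(-d2) = 0.46252054
P = 48.8700 * 0.98807171 * 0.46252054 - 50.8400 * 1.00000000 * 0.36900039 = 3.5738


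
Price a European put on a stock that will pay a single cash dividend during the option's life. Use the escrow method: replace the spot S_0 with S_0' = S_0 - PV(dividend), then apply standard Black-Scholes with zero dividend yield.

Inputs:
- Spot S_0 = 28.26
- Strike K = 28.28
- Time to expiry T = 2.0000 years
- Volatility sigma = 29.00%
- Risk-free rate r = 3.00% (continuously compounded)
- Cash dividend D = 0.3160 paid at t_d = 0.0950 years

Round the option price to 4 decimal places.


PV(D) = D * exp(-r * t_d) = 0.3160 * 0.99715406 = 0.31510068
S_0' = S_0 - PV(D) = 28.2600 - 0.31510068 = 27.94489932
d1 = (ln(S_0'/K) + (r + sigma^2/2)*T) / (sigma*sqrt(T)) = 0.32229403
d2 = d1 - sigma*sqrt(T) = -0.08782791
exp(-rT) = 0.94176453
N(-d1) = 0.37361498; N(-d2) = 0.53499327
P = K * exp(-rT) * N(-d2) - S_0' * N(-d1) = 28.2800 * 0.94176453 * 0.53499327 - 27.94489932 * 0.37361498 = 3.8079

Answer: Price = 3.8079


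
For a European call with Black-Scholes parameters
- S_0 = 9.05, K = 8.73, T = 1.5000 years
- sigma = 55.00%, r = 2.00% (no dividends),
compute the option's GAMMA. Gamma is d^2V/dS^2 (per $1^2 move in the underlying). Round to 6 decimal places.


Answer: Gamma = 0.059539

Derivation:
d1 = 0.4347835206; d2 = -0.2388261587
phi(d1) = 0.3629620890; exp(-qT) = 1.0000000000; exp(-rT) = 0.9704455335
Gamma = exp(-qT) * phi(d1) / (S * sigma * sqrt(T)) = 1.0000000000 * 0.3629620890 / (9.0500 * 0.5500 * 1.2247448714) = 0.059539


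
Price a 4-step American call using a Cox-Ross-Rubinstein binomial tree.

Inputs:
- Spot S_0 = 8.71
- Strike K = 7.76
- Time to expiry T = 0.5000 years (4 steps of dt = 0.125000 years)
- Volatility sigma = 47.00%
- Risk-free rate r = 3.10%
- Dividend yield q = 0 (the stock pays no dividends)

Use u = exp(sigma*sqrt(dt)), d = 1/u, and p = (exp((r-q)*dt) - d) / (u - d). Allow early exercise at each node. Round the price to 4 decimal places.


Answer: Price = V(0,0) = 1.7404

Derivation:
dt = T/N = 0.125000
u = exp(sigma*sqrt(dt)) = 1.180774; d = 1/u = 0.846902
p = (exp((r-q)*dt) - d) / (u - d) = 0.470182
Discount per step: exp(-r*dt) = 0.996132
Stock lattice S(k, i) with i counting down-moves:
  k=0: S(0,0) = 8.7100
  k=1: S(1,0) = 10.2845; S(1,1) = 7.3765
  k=2: S(2,0) = 12.1437; S(2,1) = 8.7100; S(2,2) = 6.2472
  k=3: S(3,0) = 14.3390; S(3,1) = 10.2845; S(3,2) = 7.3765; S(3,3) = 5.2908
  k=4: S(4,0) = 16.9311; S(4,1) = 12.1437; S(4,2) = 8.7100; S(4,3) = 6.2472; S(4,4) = 4.4808
Terminal payoffs V(N, i) = max(S_T - K, 0):
  V(4,0) = 9.171100; V(4,1) = 4.383718; V(4,2) = 0.950000; V(4,3) = 0.000000; V(4,4) = 0.000000
Backward induction: V(k, i) = exp(-r*dt) * [p * V(k+1, i) + (1-p) * V(k+1, i+1)]; then take max(V_cont, immediate exercise) for American.
  V(3,0) = exp(-r*dt) * [p*9.171100 + (1-p)*4.383718] = 6.608997; exercise = 6.578985; V(3,0) = max -> 6.608997
  V(3,1) = exp(-r*dt) * [p*4.383718 + (1-p)*0.950000] = 2.554553; exercise = 2.524541; V(3,1) = max -> 2.554553
  V(3,2) = exp(-r*dt) * [p*0.950000 + (1-p)*0.000000] = 0.444945; exercise = 0.000000; V(3,2) = max -> 0.444945
  V(3,3) = exp(-r*dt) * [p*0.000000 + (1-p)*0.000000] = 0.000000; exercise = 0.000000; V(3,3) = max -> 0.000000
  V(2,0) = exp(-r*dt) * [p*6.608997 + (1-p)*2.554553] = 4.443625; exercise = 4.383718; V(2,0) = max -> 4.443625
  V(2,1) = exp(-r*dt) * [p*2.554553 + (1-p)*0.444945] = 1.431287; exercise = 0.950000; V(2,1) = max -> 1.431287
  V(2,2) = exp(-r*dt) * [p*0.444945 + (1-p)*0.000000] = 0.208396; exercise = 0.000000; V(2,2) = max -> 0.208396
  V(1,0) = exp(-r*dt) * [p*4.443625 + (1-p)*1.431287] = 2.836620; exercise = 2.524541; V(1,0) = max -> 2.836620
  V(1,1) = exp(-r*dt) * [p*1.431287 + (1-p)*0.208396] = 0.780347; exercise = 0.000000; V(1,1) = max -> 0.780347
  V(0,0) = exp(-r*dt) * [p*2.836620 + (1-p)*0.780347] = 1.740411; exercise = 0.950000; V(0,0) = max -> 1.740411


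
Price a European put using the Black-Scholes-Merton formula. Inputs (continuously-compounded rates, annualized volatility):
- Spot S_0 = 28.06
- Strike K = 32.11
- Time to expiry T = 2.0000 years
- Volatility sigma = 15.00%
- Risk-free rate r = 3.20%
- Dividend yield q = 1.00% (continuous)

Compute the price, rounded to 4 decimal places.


Answer: Price = 3.9599

Derivation:
d1 = (ln(S/K) + (r - q + 0.5*sigma^2) * T) / (sigma * sqrt(T)) = -0.32207504
d2 = d1 - sigma * sqrt(T) = -0.53420707
exp(-rT) = 0.93800500; exp(-qT) = 0.98019867
P = K * exp(-rT) * N(-d2) - S_0 * exp(-qT) * N(-d1)
N(-d1) = 0.62630208; N(-d2) = 0.70340086
P = 32.1100 * 0.93800500 * 0.70340086 - 28.0600 * 0.98019867 * 0.62630208 = 3.9599


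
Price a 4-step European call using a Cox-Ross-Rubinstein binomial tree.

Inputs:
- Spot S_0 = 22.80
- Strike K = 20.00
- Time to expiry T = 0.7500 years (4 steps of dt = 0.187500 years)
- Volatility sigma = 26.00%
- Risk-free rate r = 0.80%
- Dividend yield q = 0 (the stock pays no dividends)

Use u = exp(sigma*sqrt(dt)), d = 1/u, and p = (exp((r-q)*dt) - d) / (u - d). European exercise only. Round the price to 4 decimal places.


Answer: Price = V(0,0) = 3.8063

Derivation:
dt = T/N = 0.187500
u = exp(sigma*sqrt(dt)) = 1.119165; d = 1/u = 0.893523
p = (exp((r-q)*dt) - d) / (u - d) = 0.478537
Discount per step: exp(-r*dt) = 0.998501
Stock lattice S(k, i) with i counting down-moves:
  k=0: S(0,0) = 22.8000
  k=1: S(1,0) = 25.5170; S(1,1) = 20.3723
  k=2: S(2,0) = 28.5577; S(2,1) = 22.8000; S(2,2) = 18.2031
  k=3: S(3,0) = 31.9608; S(3,1) = 25.5170; S(3,2) = 20.3723; S(3,3) = 16.2649
  k=4: S(4,0) = 35.7694; S(4,1) = 28.5577; S(4,2) = 22.8000; S(4,3) = 18.2031; S(4,4) = 14.5331
Terminal payoffs V(N, i) = max(S_T - K, 0):
  V(4,0) = 15.769435; V(4,1) = 8.557715; V(4,2) = 2.800000; V(4,3) = 0.000000; V(4,4) = 0.000000
Backward induction: V(k, i) = exp(-r*dt) * [p * V(k+1, i) + (1-p) * V(k+1, i+1)].
  V(3,0) = exp(-r*dt) * [p*15.769435 + (1-p)*8.557715] = 11.990787
  V(3,1) = exp(-r*dt) * [p*8.557715 + (1-p)*2.800000] = 5.546951
  V(3,2) = exp(-r*dt) * [p*2.800000 + (1-p)*0.000000] = 1.337894
  V(3,3) = exp(-r*dt) * [p*0.000000 + (1-p)*0.000000] = 0.000000
  V(2,0) = exp(-r*dt) * [p*11.990787 + (1-p)*5.546951] = 8.617625
  V(2,1) = exp(-r*dt) * [p*5.546951 + (1-p)*1.337894] = 3.347057
  V(2,2) = exp(-r*dt) * [p*1.337894 + (1-p)*0.000000] = 0.639272
  V(1,0) = exp(-r*dt) * [p*8.617625 + (1-p)*3.347057] = 5.860419
  V(1,1) = exp(-r*dt) * [p*3.347057 + (1-p)*0.639272] = 1.932145
  V(0,0) = exp(-r*dt) * [p*5.860419 + (1-p)*1.932145] = 3.806254


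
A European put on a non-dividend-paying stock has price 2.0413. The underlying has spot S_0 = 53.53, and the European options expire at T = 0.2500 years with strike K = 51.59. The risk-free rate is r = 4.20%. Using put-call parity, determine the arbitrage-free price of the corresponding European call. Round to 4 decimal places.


Put-call parity: C - P = S_0 * exp(-qT) - K * exp(-rT).
S_0 * exp(-qT) = 53.5300 * 1.00000000 = 53.53000000
K * exp(-rT) = 51.5900 * 0.98955493 = 51.05113897
C = P + S*exp(-qT) - K*exp(-rT)
C = 2.0413 + 53.53000000 - 51.05113897 = 4.5202

Answer: Call price = 4.5202


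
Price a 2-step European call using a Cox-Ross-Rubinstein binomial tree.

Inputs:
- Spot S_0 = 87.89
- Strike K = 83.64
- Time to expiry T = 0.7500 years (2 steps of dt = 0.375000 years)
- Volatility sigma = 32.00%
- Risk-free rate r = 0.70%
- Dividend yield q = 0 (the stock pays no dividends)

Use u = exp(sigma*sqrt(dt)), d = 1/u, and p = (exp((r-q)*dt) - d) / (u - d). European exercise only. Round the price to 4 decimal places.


dt = T/N = 0.375000
u = exp(sigma*sqrt(dt)) = 1.216477; d = 1/u = 0.822046
p = (exp((r-q)*dt) - d) / (u - d) = 0.457830
Discount per step: exp(-r*dt) = 0.997378
Stock lattice S(k, i) with i counting down-moves:
  k=0: S(0,0) = 87.8900
  k=1: S(1,0) = 106.9162; S(1,1) = 72.2496
  k=2: S(2,0) = 130.0611; S(2,1) = 87.8900; S(2,2) = 59.3925
Terminal payoffs V(N, i) = max(S_T - K, 0):
  V(2,0) = 46.421107; V(2,1) = 4.250000; V(2,2) = 0.000000
Backward induction: V(k, i) = exp(-r*dt) * [p * V(k+1, i) + (1-p) * V(k+1, i+1)].
  V(1,0) = exp(-r*dt) * [p*46.421107 + (1-p)*4.250000] = 23.495452
  V(1,1) = exp(-r*dt) * [p*4.250000 + (1-p)*0.000000] = 1.940678
  V(0,0) = exp(-r*dt) * [p*23.495452 + (1-p)*1.940678] = 11.778148

Answer: Price = V(0,0) = 11.7781


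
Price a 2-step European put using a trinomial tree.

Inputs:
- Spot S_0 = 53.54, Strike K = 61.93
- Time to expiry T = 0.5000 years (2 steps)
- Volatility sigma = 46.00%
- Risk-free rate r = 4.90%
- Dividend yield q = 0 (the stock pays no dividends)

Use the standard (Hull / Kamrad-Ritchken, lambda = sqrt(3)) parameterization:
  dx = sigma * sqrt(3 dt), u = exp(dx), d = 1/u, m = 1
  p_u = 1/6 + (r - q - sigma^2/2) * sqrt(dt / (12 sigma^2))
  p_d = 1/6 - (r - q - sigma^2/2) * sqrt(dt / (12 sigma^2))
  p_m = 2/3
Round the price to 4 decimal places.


Answer: Price = V(0,0) = 11.5802

Derivation:
dt = T/N = 0.250000; dx = sigma*sqrt(3*dt) = 0.398372
u = exp(dx) = 1.489398; d = 1/u = 0.671412
p_u = 0.148844, p_m = 0.666667, p_d = 0.184489
Discount per step: exp(-r*dt) = 0.987825
Stock lattice S(k, j) with j the centered position index:
  k=0: S(0,+0) = 53.5400
  k=1: S(1,-1) = 35.9474; S(1,+0) = 53.5400; S(1,+1) = 79.7423
  k=2: S(2,-2) = 24.1355; S(2,-1) = 35.9474; S(2,+0) = 53.5400; S(2,+1) = 79.7423; S(2,+2) = 118.7680
Terminal payoffs V(N, j) = max(K - S_T, 0):
  V(2,-2) = 37.794455; V(2,-1) = 25.982579; V(2,+0) = 8.390000; V(2,+1) = 0.000000; V(2,+2) = 0.000000
Backward induction: V(k, j) = exp(-r*dt) * [p_u * V(k+1, j+1) + p_m * V(k+1, j) + p_d * V(k+1, j-1)]
  V(1,-1) = exp(-r*dt) * [p_u*8.390000 + p_m*25.982579 + p_d*37.794455] = 25.232195
  V(1,+0) = exp(-r*dt) * [p_u*0.000000 + p_m*8.390000 + p_d*25.982579] = 10.260376
  V(1,+1) = exp(-r*dt) * [p_u*0.000000 + p_m*0.000000 + p_d*8.390000] = 1.529019
  V(0,+0) = exp(-r*dt) * [p_u*1.529019 + p_m*10.260376 + p_d*25.232195] = 11.580175


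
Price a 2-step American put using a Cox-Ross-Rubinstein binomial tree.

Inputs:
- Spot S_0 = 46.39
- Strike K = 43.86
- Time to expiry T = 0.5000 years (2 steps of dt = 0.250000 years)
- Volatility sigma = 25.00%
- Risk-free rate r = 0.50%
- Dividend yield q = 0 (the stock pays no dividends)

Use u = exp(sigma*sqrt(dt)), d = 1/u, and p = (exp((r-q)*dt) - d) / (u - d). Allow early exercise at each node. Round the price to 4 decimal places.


dt = T/N = 0.250000
u = exp(sigma*sqrt(dt)) = 1.133148; d = 1/u = 0.882497
p = (exp((r-q)*dt) - d) / (u - d) = 0.473781
Discount per step: exp(-r*dt) = 0.998751
Stock lattice S(k, i) with i counting down-moves:
  k=0: S(0,0) = 46.3900
  k=1: S(1,0) = 52.5668; S(1,1) = 40.9390
  k=2: S(2,0) = 59.5659; S(2,1) = 46.3900; S(2,2) = 36.1286
Terminal payoffs V(N, i) = max(K - S_T, 0):
  V(2,0) = 0.000000; V(2,1) = 0.000000; V(2,2) = 7.731432
Backward induction: V(k, i) = exp(-r*dt) * [p * V(k+1, i) + (1-p) * V(k+1, i+1)]; then take max(V_cont, immediate exercise) for American.
  V(1,0) = exp(-r*dt) * [p*0.000000 + (1-p)*0.000000] = 0.000000; exercise = 0.000000; V(1,0) = max -> 0.000000
  V(1,1) = exp(-r*dt) * [p*0.000000 + (1-p)*7.731432] = 4.063346; exercise = 2.920969; V(1,1) = max -> 4.063346
  V(0,0) = exp(-r*dt) * [p*0.000000 + (1-p)*4.063346] = 2.135540; exercise = 0.000000; V(0,0) = max -> 2.135540

Answer: Price = V(0,0) = 2.1355


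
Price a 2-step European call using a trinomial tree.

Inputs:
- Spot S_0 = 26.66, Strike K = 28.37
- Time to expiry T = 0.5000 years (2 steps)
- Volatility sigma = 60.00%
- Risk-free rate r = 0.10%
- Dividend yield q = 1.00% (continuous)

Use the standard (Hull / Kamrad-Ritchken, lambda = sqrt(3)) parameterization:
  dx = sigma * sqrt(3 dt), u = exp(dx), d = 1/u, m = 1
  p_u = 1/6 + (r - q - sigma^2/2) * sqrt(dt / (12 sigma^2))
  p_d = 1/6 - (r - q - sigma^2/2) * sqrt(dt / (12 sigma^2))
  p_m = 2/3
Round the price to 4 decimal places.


Answer: Price = V(0,0) = 3.3480

Derivation:
dt = T/N = 0.250000; dx = sigma*sqrt(3*dt) = 0.519615
u = exp(dx) = 1.681381; d = 1/u = 0.594749
p_u = 0.121200, p_m = 0.666667, p_d = 0.212133
Discount per step: exp(-r*dt) = 0.999750
Stock lattice S(k, j) with j the centered position index:
  k=0: S(0,+0) = 26.6600
  k=1: S(1,-1) = 15.8560; S(1,+0) = 26.6600; S(1,+1) = 44.8256
  k=2: S(2,-2) = 9.4304; S(2,-1) = 15.8560; S(2,+0) = 26.6600; S(2,+1) = 44.8256; S(2,+2) = 75.3689
Terminal payoffs V(N, j) = max(S_T - K, 0):
  V(2,-2) = 0.000000; V(2,-1) = 0.000000; V(2,+0) = 0.000000; V(2,+1) = 16.455607; V(2,+2) = 46.998906
Backward induction: V(k, j) = exp(-r*dt) * [p_u * V(k+1, j+1) + p_m * V(k+1, j) + p_d * V(k+1, j-1)]
  V(1,-1) = exp(-r*dt) * [p_u*0.000000 + p_m*0.000000 + p_d*0.000000] = 0.000000
  V(1,+0) = exp(-r*dt) * [p_u*16.455607 + p_m*0.000000 + p_d*0.000000] = 1.993926
  V(1,+1) = exp(-r*dt) * [p_u*46.998906 + p_m*16.455607 + p_d*0.000000] = 16.662521
  V(0,+0) = exp(-r*dt) * [p_u*16.662521 + p_m*1.993926 + p_d*0.000000] = 3.347950


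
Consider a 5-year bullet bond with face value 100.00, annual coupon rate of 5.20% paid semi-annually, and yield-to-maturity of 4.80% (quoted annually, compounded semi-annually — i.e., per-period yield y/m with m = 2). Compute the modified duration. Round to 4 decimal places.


Answer: Modified duration = 4.3675

Derivation:
Coupon per period c = face * coupon_rate / m = 2.600000
Periods per year m = 2; per-period yield y/m = 0.024000
Number of cashflows N = 10
Cashflows (t years, CF_t, discount factor 1/(1+y/m)^(m*t), PV):
  t = 0.5000: CF_t = 2.600000, DF = 0.976562, PV = 2.539062
  t = 1.0000: CF_t = 2.600000, DF = 0.953674, PV = 2.479553
  t = 1.5000: CF_t = 2.600000, DF = 0.931323, PV = 2.421439
  t = 2.0000: CF_t = 2.600000, DF = 0.909495, PV = 2.364686
  t = 2.5000: CF_t = 2.600000, DF = 0.888178, PV = 2.309264
  t = 3.0000: CF_t = 2.600000, DF = 0.867362, PV = 2.255141
  t = 3.5000: CF_t = 2.600000, DF = 0.847033, PV = 2.202286
  t = 4.0000: CF_t = 2.600000, DF = 0.827181, PV = 2.150670
  t = 4.5000: CF_t = 2.600000, DF = 0.807794, PV = 2.100263
  t = 5.0000: CF_t = 102.600000, DF = 0.788861, PV = 80.937129
Price P = sum_t PV_t = 101.759492
First compute Macaulay numerator sum_t t * PV_t:
  t * PV_t at t = 0.5000: 1.269531
  t * PV_t at t = 1.0000: 2.479553
  t * PV_t at t = 1.5000: 3.632158
  t * PV_t at t = 2.0000: 4.729372
  t * PV_t at t = 2.5000: 5.773160
  t * PV_t at t = 3.0000: 6.765422
  t * PV_t at t = 3.5000: 7.708000
  t * PV_t at t = 4.0000: 8.602678
  t * PV_t at t = 4.5000: 9.451185
  t * PV_t at t = 5.0000: 404.685644
Macaulay duration D = 455.096704 / 101.759492 = 4.472278
Modified duration = D / (1 + y/m) = 4.472278 / (1 + 0.024000) = 4.367459


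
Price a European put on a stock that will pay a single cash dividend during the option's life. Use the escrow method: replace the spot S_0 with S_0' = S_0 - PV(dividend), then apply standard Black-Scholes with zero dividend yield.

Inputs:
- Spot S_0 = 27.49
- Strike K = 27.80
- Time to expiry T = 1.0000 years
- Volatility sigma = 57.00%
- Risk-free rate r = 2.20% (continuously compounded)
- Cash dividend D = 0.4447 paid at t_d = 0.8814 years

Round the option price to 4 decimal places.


PV(D) = D * exp(-r * t_d) = 0.4447 * 0.98079599 = 0.43615998
S_0' = S_0 - PV(D) = 27.4900 - 0.43615998 = 27.05384002
d1 = (ln(S_0'/K) + (r + sigma^2/2)*T) / (sigma*sqrt(T)) = 0.27586480
d2 = d1 - sigma*sqrt(T) = -0.29413520
exp(-rT) = 0.97824024
N(-d1) = 0.39132596; N(-d2) = 0.61567270
P = K * exp(-rT) * N(-d2) - S_0' * N(-d1) = 27.8000 * 0.97824024 * 0.61567270 - 27.05384002 * 0.39132596 = 6.1564

Answer: Price = 6.1564


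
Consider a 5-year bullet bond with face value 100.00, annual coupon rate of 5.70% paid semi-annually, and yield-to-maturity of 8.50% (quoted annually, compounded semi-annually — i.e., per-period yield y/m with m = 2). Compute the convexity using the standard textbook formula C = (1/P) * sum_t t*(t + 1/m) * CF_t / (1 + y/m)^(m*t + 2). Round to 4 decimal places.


Answer: Convexity = 21.1591

Derivation:
Coupon per period c = face * coupon_rate / m = 2.850000
Periods per year m = 2; per-period yield y/m = 0.042500
Number of cashflows N = 10
Cashflows (t years, CF_t, discount factor 1/(1+y/m)^(m*t), PV):
  t = 0.5000: CF_t = 2.850000, DF = 0.959233, PV = 2.733813
  t = 1.0000: CF_t = 2.850000, DF = 0.920127, PV = 2.622363
  t = 1.5000: CF_t = 2.850000, DF = 0.882616, PV = 2.515456
  t = 2.0000: CF_t = 2.850000, DF = 0.846634, PV = 2.412907
  t = 2.5000: CF_t = 2.850000, DF = 0.812119, PV = 2.314539
  t = 3.0000: CF_t = 2.850000, DF = 0.779011, PV = 2.220181
  t = 3.5000: CF_t = 2.850000, DF = 0.747253, PV = 2.129670
  t = 4.0000: CF_t = 2.850000, DF = 0.716789, PV = 2.042849
  t = 4.5000: CF_t = 2.850000, DF = 0.687568, PV = 1.959568
  t = 5.0000: CF_t = 102.850000, DF = 0.659537, PV = 67.833412
Price P = sum_t PV_t = 88.784758
Convexity numerator sum_t t*(t + 1/m) * CF_t / (1+y/m)^(m*t + 2):
  t = 0.5000: term = 1.257728
  t = 1.0000: term = 3.619361
  t = 1.5000: term = 6.943618
  t = 2.0000: term = 11.100907
  t = 2.5000: term = 15.972529
  t = 3.0000: term = 21.449919
  t = 3.5000: term = 27.433949
  t = 4.0000: term = 33.834264
  t = 4.5000: term = 40.568661
  t = 5.0000: term = 1716.422607
Convexity = (1/P) * sum = 1878.603542 / 88.784758 = 21.159077


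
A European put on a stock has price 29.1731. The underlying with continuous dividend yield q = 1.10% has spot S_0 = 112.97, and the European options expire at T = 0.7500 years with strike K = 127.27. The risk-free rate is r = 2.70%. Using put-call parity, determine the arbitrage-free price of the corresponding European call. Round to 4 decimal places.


Put-call parity: C - P = S_0 * exp(-qT) - K * exp(-rT).
S_0 * exp(-qT) = 112.9700 * 0.99178394 = 112.04183146
K * exp(-rT) = 127.2700 * 0.97995365 = 124.71870158
C = P + S*exp(-qT) - K*exp(-rT)
C = 29.1731 + 112.04183146 - 124.71870158 = 16.4962

Answer: Call price = 16.4962


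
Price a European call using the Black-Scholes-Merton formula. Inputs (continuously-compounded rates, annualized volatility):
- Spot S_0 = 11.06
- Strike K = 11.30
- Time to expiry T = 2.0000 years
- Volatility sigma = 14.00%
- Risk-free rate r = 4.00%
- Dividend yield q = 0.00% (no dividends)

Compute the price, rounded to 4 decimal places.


d1 = (ln(S/K) + (r - q + 0.5*sigma^2) * T) / (sigma * sqrt(T)) = 0.39462756
d2 = d1 - sigma * sqrt(T) = 0.19663766
exp(-rT) = 0.92311635; exp(-qT) = 1.00000000
C = S_0 * exp(-qT) * N(d1) - K * exp(-rT) * N(d2)
N(d1) = 0.65344111; N(d2) = 0.57794445
C = 11.0600 * 1.00000000 * 0.65344111 - 11.3000 * 0.92311635 * 0.57794445 = 1.1984

Answer: Price = 1.1984


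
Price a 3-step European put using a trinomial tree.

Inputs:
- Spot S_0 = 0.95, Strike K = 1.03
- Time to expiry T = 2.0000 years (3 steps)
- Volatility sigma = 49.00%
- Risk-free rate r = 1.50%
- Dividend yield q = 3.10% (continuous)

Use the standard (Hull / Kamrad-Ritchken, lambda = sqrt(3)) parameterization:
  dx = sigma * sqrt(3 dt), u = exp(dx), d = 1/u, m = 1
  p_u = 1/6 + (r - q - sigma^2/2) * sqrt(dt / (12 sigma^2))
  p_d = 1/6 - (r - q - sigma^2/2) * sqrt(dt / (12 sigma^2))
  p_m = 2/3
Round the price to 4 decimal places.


dt = T/N = 0.666667; dx = sigma*sqrt(3*dt) = 0.692965
u = exp(dx) = 1.999635; d = 1/u = 0.500091
p_u = 0.101223, p_m = 0.666667, p_d = 0.232110
Discount per step: exp(-r*dt) = 0.990050
Stock lattice S(k, j) with j the centered position index:
  k=0: S(0,+0) = 0.9500
  k=1: S(1,-1) = 0.4751; S(1,+0) = 0.9500; S(1,+1) = 1.8997
  k=2: S(2,-2) = 0.2376; S(2,-1) = 0.4751; S(2,+0) = 0.9500; S(2,+1) = 1.8997; S(2,+2) = 3.7986
  k=3: S(3,-3) = 0.1188; S(3,-2) = 0.2376; S(3,-1) = 0.4751; S(3,+0) = 0.9500; S(3,+1) = 1.8997; S(3,+2) = 3.7986; S(3,+3) = 7.5958
Terminal payoffs V(N, j) = max(K - S_T, 0):
  V(3,-3) = 0.911185; V(3,-2) = 0.792413; V(3,-1) = 0.554913; V(3,+0) = 0.080000; V(3,+1) = 0.000000; V(3,+2) = 0.000000; V(3,+3) = 0.000000
Backward induction: V(k, j) = exp(-r*dt) * [p_u * V(k+1, j+1) + p_m * V(k+1, j) + p_d * V(k+1, j-1)]
  V(2,-2) = exp(-r*dt) * [p_u*0.554913 + p_m*0.792413 + p_d*0.911185] = 0.788021
  V(2,-1) = exp(-r*dt) * [p_u*0.080000 + p_m*0.554913 + p_d*0.792413] = 0.556376
  V(2,+0) = exp(-r*dt) * [p_u*0.000000 + p_m*0.080000 + p_d*0.554913] = 0.180322
  V(2,+1) = exp(-r*dt) * [p_u*0.000000 + p_m*0.000000 + p_d*0.080000] = 0.018384
  V(2,+2) = exp(-r*dt) * [p_u*0.000000 + p_m*0.000000 + p_d*0.000000] = 0.000000
  V(1,-1) = exp(-r*dt) * [p_u*0.180322 + p_m*0.556376 + p_d*0.788021] = 0.566385
  V(1,+0) = exp(-r*dt) * [p_u*0.018384 + p_m*0.180322 + p_d*0.556376] = 0.248716
  V(1,+1) = exp(-r*dt) * [p_u*0.000000 + p_m*0.018384 + p_d*0.180322] = 0.053572
  V(0,+0) = exp(-r*dt) * [p_u*0.053572 + p_m*0.248716 + p_d*0.566385] = 0.299685

Answer: Price = V(0,0) = 0.2997


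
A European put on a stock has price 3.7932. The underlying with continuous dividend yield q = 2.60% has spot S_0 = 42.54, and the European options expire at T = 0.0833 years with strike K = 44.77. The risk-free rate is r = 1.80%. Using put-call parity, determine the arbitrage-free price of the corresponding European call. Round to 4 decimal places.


Put-call parity: C - P = S_0 * exp(-qT) - K * exp(-rT).
S_0 * exp(-qT) = 42.5400 * 0.99783654 = 42.44796657
K * exp(-rT) = 44.7700 * 0.99850172 = 44.70292216
C = P + S*exp(-qT) - K*exp(-rT)
C = 3.7932 + 42.44796657 - 44.70292216 = 1.5382

Answer: Call price = 1.5382


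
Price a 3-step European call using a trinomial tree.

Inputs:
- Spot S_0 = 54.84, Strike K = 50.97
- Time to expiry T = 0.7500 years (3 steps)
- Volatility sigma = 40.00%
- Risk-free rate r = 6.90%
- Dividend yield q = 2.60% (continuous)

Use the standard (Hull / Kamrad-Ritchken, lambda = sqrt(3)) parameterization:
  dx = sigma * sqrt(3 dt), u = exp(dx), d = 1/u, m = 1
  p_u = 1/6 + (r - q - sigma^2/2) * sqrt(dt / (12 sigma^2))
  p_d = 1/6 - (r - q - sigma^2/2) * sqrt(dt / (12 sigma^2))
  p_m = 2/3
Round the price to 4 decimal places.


dt = T/N = 0.250000; dx = sigma*sqrt(3*dt) = 0.346410
u = exp(dx) = 1.413982; d = 1/u = 0.707222
p_u = 0.153315, p_m = 0.666667, p_d = 0.180018
Discount per step: exp(-r*dt) = 0.982898
Stock lattice S(k, j) with j the centered position index:
  k=0: S(0,+0) = 54.8400
  k=1: S(1,-1) = 38.7841; S(1,+0) = 54.8400; S(1,+1) = 77.5428
  k=2: S(2,-2) = 27.4290; S(2,-1) = 38.7841; S(2,+0) = 54.8400; S(2,+1) = 77.5428; S(2,+2) = 109.6442
  k=3: S(3,-3) = 19.3984; S(3,-2) = 27.4290; S(3,-1) = 38.7841; S(3,+0) = 54.8400; S(3,+1) = 77.5428; S(3,+2) = 109.6442; S(3,+3) = 155.0349
Terminal payoffs V(N, j) = max(S_T - K, 0):
  V(3,-3) = 0.000000; V(3,-2) = 0.000000; V(3,-1) = 0.000000; V(3,+0) = 3.870000; V(3,+1) = 26.572798; V(3,+2) = 58.674156; V(3,+3) = 104.064913
Backward induction: V(k, j) = exp(-r*dt) * [p_u * V(k+1, j+1) + p_m * V(k+1, j) + p_d * V(k+1, j-1)]
  V(2,-2) = exp(-r*dt) * [p_u*0.000000 + p_m*0.000000 + p_d*0.000000] = 0.000000
  V(2,-1) = exp(-r*dt) * [p_u*3.870000 + p_m*0.000000 + p_d*0.000000] = 0.583184
  V(2,+0) = exp(-r*dt) * [p_u*26.572798 + p_m*3.870000 + p_d*0.000000] = 6.540223
  V(2,+1) = exp(-r*dt) * [p_u*58.674156 + p_m*26.572798 + p_d*3.870000] = 26.938797
  V(2,+2) = exp(-r*dt) * [p_u*104.064913 + p_m*58.674156 + p_d*26.572798] = 58.830806
  V(1,-1) = exp(-r*dt) * [p_u*6.540223 + p_m*0.583184 + p_d*0.000000] = 1.367709
  V(1,+0) = exp(-r*dt) * [p_u*26.938797 + p_m*6.540223 + p_d*0.583184] = 8.448269
  V(1,+1) = exp(-r*dt) * [p_u*58.830806 + p_m*26.938797 + p_d*6.540223] = 27.674696
  V(0,+0) = exp(-r*dt) * [p_u*27.674696 + p_m*8.448269 + p_d*1.367709] = 9.948253

Answer: Price = V(0,0) = 9.9483


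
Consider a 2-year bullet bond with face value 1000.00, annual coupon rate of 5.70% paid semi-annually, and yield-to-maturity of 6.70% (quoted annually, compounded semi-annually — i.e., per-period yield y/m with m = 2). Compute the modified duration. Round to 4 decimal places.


Answer: Modified duration = 1.8554

Derivation:
Coupon per period c = face * coupon_rate / m = 28.500000
Periods per year m = 2; per-period yield y/m = 0.033500
Number of cashflows N = 4
Cashflows (t years, CF_t, discount factor 1/(1+y/m)^(m*t), PV):
  t = 0.5000: CF_t = 28.500000, DF = 0.967586, PV = 27.576197
  t = 1.0000: CF_t = 28.500000, DF = 0.936222, PV = 26.682339
  t = 1.5000: CF_t = 28.500000, DF = 0.905876, PV = 25.817454
  t = 2.0000: CF_t = 1028.500000, DF = 0.876512, PV = 901.493028
Price P = sum_t PV_t = 981.569018
First compute Macaulay numerator sum_t t * PV_t:
  t * PV_t at t = 0.5000: 13.788099
  t * PV_t at t = 1.0000: 26.682339
  t * PV_t at t = 1.5000: 38.726181
  t * PV_t at t = 2.0000: 1802.986055
Macaulay duration D = 1882.182675 / 981.569018 = 1.917525
Modified duration = D / (1 + y/m) = 1.917525 / (1 + 0.033500) = 1.855370


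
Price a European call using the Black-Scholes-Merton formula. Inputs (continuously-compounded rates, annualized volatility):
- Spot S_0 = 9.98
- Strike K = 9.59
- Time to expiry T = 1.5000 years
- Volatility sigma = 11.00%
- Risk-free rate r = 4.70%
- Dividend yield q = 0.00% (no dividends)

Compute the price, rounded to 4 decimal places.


Answer: Price = 1.1905

Derivation:
d1 = (ln(S/K) + (r - q + 0.5*sigma^2) * T) / (sigma * sqrt(T)) = 0.88654606
d2 = d1 - sigma * sqrt(T) = 0.75182412
exp(-rT) = 0.93192774; exp(-qT) = 1.00000000
C = S_0 * exp(-qT) * N(d1) - K * exp(-rT) * N(d2)
N(d1) = 0.81233833; N(d2) = 0.77392158
C = 9.9800 * 1.00000000 * 0.81233833 - 9.5900 * 0.93192774 * 0.77392158 = 1.1905


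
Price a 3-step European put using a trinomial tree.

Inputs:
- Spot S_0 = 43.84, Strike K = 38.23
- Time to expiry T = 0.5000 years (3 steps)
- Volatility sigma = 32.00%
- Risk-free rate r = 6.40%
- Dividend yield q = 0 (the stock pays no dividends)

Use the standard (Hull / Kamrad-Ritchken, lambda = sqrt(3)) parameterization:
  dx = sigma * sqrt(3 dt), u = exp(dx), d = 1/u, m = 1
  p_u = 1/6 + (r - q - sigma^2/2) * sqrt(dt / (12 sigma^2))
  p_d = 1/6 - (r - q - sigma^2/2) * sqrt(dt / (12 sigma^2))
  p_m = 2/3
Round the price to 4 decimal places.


Answer: Price = V(0,0) = 1.3176

Derivation:
dt = T/N = 0.166667; dx = sigma*sqrt(3*dt) = 0.226274
u = exp(dx) = 1.253919; d = 1/u = 0.797499
p_u = 0.171381, p_m = 0.666667, p_d = 0.161953
Discount per step: exp(-r*dt) = 0.989390
Stock lattice S(k, j) with j the centered position index:
  k=0: S(0,+0) = 43.8400
  k=1: S(1,-1) = 34.9624; S(1,+0) = 43.8400; S(1,+1) = 54.9718
  k=2: S(2,-2) = 27.8825; S(2,-1) = 34.9624; S(2,+0) = 43.8400; S(2,+1) = 54.9718; S(2,+2) = 68.9302
  k=3: S(3,-3) = 22.2363; S(3,-2) = 27.8825; S(3,-1) = 34.9624; S(3,+0) = 43.8400; S(3,+1) = 54.9718; S(3,+2) = 68.9302; S(3,+3) = 86.4330
Terminal payoffs V(N, j) = max(K - S_T, 0):
  V(3,-3) = 15.993743; V(3,-2) = 10.347526; V(3,-1) = 3.267625; V(3,+0) = 0.000000; V(3,+1) = 0.000000; V(3,+2) = 0.000000; V(3,+3) = 0.000000
Backward induction: V(k, j) = exp(-r*dt) * [p_u * V(k+1, j+1) + p_m * V(k+1, j) + p_d * V(k+1, j-1)]
  V(2,-2) = exp(-r*dt) * [p_u*3.267625 + p_m*10.347526 + p_d*15.993743] = 9.941972
  V(2,-1) = exp(-r*dt) * [p_u*0.000000 + p_m*3.267625 + p_d*10.347526] = 3.813333
  V(2,+0) = exp(-r*dt) * [p_u*0.000000 + p_m*0.000000 + p_d*3.267625] = 0.523586
  V(2,+1) = exp(-r*dt) * [p_u*0.000000 + p_m*0.000000 + p_d*0.000000] = 0.000000
  V(2,+2) = exp(-r*dt) * [p_u*0.000000 + p_m*0.000000 + p_d*0.000000] = 0.000000
  V(1,-1) = exp(-r*dt) * [p_u*0.523586 + p_m*3.813333 + p_d*9.941972] = 4.197074
  V(1,+0) = exp(-r*dt) * [p_u*0.000000 + p_m*0.523586 + p_d*3.813333] = 0.956380
  V(1,+1) = exp(-r*dt) * [p_u*0.000000 + p_m*0.000000 + p_d*0.523586] = 0.083896
  V(0,+0) = exp(-r*dt) * [p_u*0.083896 + p_m*0.956380 + p_d*4.197074] = 1.317563


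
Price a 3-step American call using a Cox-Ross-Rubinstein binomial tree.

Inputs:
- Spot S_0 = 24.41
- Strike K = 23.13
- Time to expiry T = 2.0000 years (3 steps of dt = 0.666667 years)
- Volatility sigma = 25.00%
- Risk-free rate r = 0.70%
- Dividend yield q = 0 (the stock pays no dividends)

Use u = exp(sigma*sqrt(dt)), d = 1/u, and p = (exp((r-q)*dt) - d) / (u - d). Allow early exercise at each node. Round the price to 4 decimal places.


Answer: Price = V(0,0) = 4.4135

Derivation:
dt = T/N = 0.666667
u = exp(sigma*sqrt(dt)) = 1.226450; d = 1/u = 0.815361
p = (exp((r-q)*dt) - d) / (u - d) = 0.460524
Discount per step: exp(-r*dt) = 0.995344
Stock lattice S(k, i) with i counting down-moves:
  k=0: S(0,0) = 24.4100
  k=1: S(1,0) = 29.9377; S(1,1) = 19.9030
  k=2: S(2,0) = 36.7170; S(2,1) = 24.4100; S(2,2) = 16.2281
  k=3: S(3,0) = 45.0316; S(3,1) = 29.9377; S(3,2) = 19.9030; S(3,3) = 13.2318
Terminal payoffs V(N, i) = max(S_T - K, 0):
  V(3,0) = 21.901638; V(3,1) = 6.807654; V(3,2) = 0.000000; V(3,3) = 0.000000
Backward induction: V(k, i) = exp(-r*dt) * [p * V(k+1, i) + (1-p) * V(k+1, i+1)]; then take max(V_cont, immediate exercise) for American.
  V(2,0) = exp(-r*dt) * [p*21.901638 + (1-p)*6.807654] = 13.694737; exercise = 13.587048; V(2,0) = max -> 13.694737
  V(2,1) = exp(-r*dt) * [p*6.807654 + (1-p)*0.000000] = 3.120491; exercise = 1.280000; V(2,1) = max -> 3.120491
  V(2,2) = exp(-r*dt) * [p*0.000000 + (1-p)*0.000000] = 0.000000; exercise = 0.000000; V(2,2) = max -> 0.000000
  V(1,0) = exp(-r*dt) * [p*13.694737 + (1-p)*3.120491] = 7.952983; exercise = 6.807654; V(1,0) = max -> 7.952983
  V(1,1) = exp(-r*dt) * [p*3.120491 + (1-p)*0.000000] = 1.430370; exercise = 0.000000; V(1,1) = max -> 1.430370
  V(0,0) = exp(-r*dt) * [p*7.952983 + (1-p)*1.430370] = 4.413545; exercise = 1.280000; V(0,0) = max -> 4.413545


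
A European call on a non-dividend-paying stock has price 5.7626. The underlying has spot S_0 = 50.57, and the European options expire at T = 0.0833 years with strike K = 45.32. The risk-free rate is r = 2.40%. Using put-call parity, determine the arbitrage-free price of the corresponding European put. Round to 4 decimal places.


Answer: Put price = 0.4221

Derivation:
Put-call parity: C - P = S_0 * exp(-qT) - K * exp(-rT).
S_0 * exp(-qT) = 50.5700 * 1.00000000 = 50.57000000
K * exp(-rT) = 45.3200 * 0.99800280 = 45.22948676
P = C - S*exp(-qT) + K*exp(-rT)
P = 5.7626 - 50.57000000 + 45.22948676 = 0.4221


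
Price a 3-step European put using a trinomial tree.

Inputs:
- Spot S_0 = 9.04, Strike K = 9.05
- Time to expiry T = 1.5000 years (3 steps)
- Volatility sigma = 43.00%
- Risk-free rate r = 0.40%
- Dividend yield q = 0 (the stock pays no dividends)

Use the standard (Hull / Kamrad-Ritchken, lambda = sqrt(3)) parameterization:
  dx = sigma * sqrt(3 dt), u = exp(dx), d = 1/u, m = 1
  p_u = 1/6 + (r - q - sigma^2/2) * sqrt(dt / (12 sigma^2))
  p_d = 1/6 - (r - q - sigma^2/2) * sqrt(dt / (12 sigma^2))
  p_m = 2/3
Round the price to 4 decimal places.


Answer: Price = V(0,0) = 1.6656

Derivation:
dt = T/N = 0.500000; dx = sigma*sqrt(3*dt) = 0.526640
u = exp(dx) = 1.693234; d = 1/u = 0.590586
p_u = 0.124679, p_m = 0.666667, p_d = 0.208655
Discount per step: exp(-r*dt) = 0.998002
Stock lattice S(k, j) with j the centered position index:
  k=0: S(0,+0) = 9.0400
  k=1: S(1,-1) = 5.3389; S(1,+0) = 9.0400; S(1,+1) = 15.3068
  k=2: S(2,-2) = 3.1531; S(2,-1) = 5.3389; S(2,+0) = 9.0400; S(2,+1) = 15.3068; S(2,+2) = 25.9181
  k=3: S(3,-3) = 1.8622; S(3,-2) = 3.1531; S(3,-1) = 5.3389; S(3,+0) = 9.0400; S(3,+1) = 15.3068; S(3,+2) = 25.9181; S(3,+3) = 43.8853
Terminal payoffs V(N, j) = max(K - S_T, 0):
  V(3,-3) = 7.187838; V(3,-2) = 5.896924; V(3,-1) = 3.711104; V(3,+0) = 0.010000; V(3,+1) = 0.000000; V(3,+2) = 0.000000; V(3,+3) = 0.000000
Backward induction: V(k, j) = exp(-r*dt) * [p_u * V(k+1, j+1) + p_m * V(k+1, j) + p_d * V(k+1, j-1)]
  V(2,-2) = exp(-r*dt) * [p_u*3.711104 + p_m*5.896924 + p_d*7.187838] = 5.881978
  V(2,-1) = exp(-r*dt) * [p_u*0.010000 + p_m*3.711104 + p_d*5.896924] = 3.698332
  V(2,+0) = exp(-r*dt) * [p_u*0.000000 + p_m*0.010000 + p_d*3.711104] = 0.779445
  V(2,+1) = exp(-r*dt) * [p_u*0.000000 + p_m*0.000000 + p_d*0.010000] = 0.002082
  V(2,+2) = exp(-r*dt) * [p_u*0.000000 + p_m*0.000000 + p_d*0.000000] = 0.000000
  V(1,-1) = exp(-r*dt) * [p_u*0.779445 + p_m*3.698332 + p_d*5.881978] = 3.782464
  V(1,+0) = exp(-r*dt) * [p_u*0.002082 + p_m*0.779445 + p_d*3.698332] = 1.288983
  V(1,+1) = exp(-r*dt) * [p_u*0.000000 + p_m*0.002082 + p_d*0.779445] = 0.163695
  V(0,+0) = exp(-r*dt) * [p_u*0.163695 + p_m*1.288983 + p_d*3.782464] = 1.665625
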